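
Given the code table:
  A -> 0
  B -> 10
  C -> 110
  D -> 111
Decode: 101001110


Decoding:
10 -> B
10 -> B
0 -> A
111 -> D
0 -> A


Result: BBADA


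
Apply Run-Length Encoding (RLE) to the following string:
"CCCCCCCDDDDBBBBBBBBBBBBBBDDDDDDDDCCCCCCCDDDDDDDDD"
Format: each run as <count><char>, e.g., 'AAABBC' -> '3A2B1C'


Scanning runs left to right:
  i=0: run of 'C' x 7 -> '7C'
  i=7: run of 'D' x 4 -> '4D'
  i=11: run of 'B' x 14 -> '14B'
  i=25: run of 'D' x 8 -> '8D'
  i=33: run of 'C' x 7 -> '7C'
  i=40: run of 'D' x 9 -> '9D'

RLE = 7C4D14B8D7C9D


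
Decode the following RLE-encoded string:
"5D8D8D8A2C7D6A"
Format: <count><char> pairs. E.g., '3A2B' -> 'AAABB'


Expanding each <count><char> pair:
  5D -> 'DDDDD'
  8D -> 'DDDDDDDD'
  8D -> 'DDDDDDDD'
  8A -> 'AAAAAAAA'
  2C -> 'CC'
  7D -> 'DDDDDDD'
  6A -> 'AAAAAA'

Decoded = DDDDDDDDDDDDDDDDDDDDDAAAAAAAACCDDDDDDDAAAAAA


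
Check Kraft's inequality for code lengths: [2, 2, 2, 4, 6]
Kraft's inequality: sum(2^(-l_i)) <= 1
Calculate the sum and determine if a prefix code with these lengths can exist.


Sum = 2^(-2) + 2^(-2) + 2^(-2) + 2^(-4) + 2^(-6)
    = 0.25 + 0.25 + 0.25 + 0.0625 + 0.015625
    = 53/64 = 0.828125
Since 0.828125 <= 1, Kraft's inequality IS satisfied.
A prefix code with these lengths CAN exist.

Kraft sum = 0.828125. Satisfied.


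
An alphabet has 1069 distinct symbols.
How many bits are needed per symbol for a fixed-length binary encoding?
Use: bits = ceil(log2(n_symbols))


log2(1069) = 10.062
Bracket: 2^10 = 1024 < 1069 <= 2^11 = 2048
So ceil(log2(1069)) = 11

bits = ceil(log2(1069)) = ceil(10.062) = 11 bits


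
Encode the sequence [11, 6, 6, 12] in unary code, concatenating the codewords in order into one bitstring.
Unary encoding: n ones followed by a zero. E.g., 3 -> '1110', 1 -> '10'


Encode each number as n ones followed by a terminating 0:
  11 -> 111111111110 (12 bits)
  6 -> 1111110 (7 bits)
  6 -> 1111110 (7 bits)
  12 -> 1111111111110 (13 bits)
Total length = 12 + 7 + 7 + 13 = 39 bits.

Unary([11, 6, 6, 12]) = 111111111110111111011111101111111111110 (39 bits)


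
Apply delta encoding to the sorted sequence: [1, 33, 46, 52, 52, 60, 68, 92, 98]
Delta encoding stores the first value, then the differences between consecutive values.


First value: 1
Deltas:
  33 - 1 = 32
  46 - 33 = 13
  52 - 46 = 6
  52 - 52 = 0
  60 - 52 = 8
  68 - 60 = 8
  92 - 68 = 24
  98 - 92 = 6


Delta encoded: [1, 32, 13, 6, 0, 8, 8, 24, 6]


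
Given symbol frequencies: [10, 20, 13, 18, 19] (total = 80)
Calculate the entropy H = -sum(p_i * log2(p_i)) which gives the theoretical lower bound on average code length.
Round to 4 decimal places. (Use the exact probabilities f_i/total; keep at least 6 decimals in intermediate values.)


Per-symbol terms -p_i * log2(p_i) with p_i = f_i/80:
  p = 10/80 = 0.125000: log2(p) = -3.000000, -p*log2(p) = 0.375000
  p = 20/80 = 0.250000: log2(p) = -2.000000, -p*log2(p) = 0.500000
  p = 13/80 = 0.162500: log2(p) = -2.621488, -p*log2(p) = 0.425992
  p = 18/80 = 0.225000: log2(p) = -2.152003, -p*log2(p) = 0.484201
  p = 19/80 = 0.237500: log2(p) = -2.074001, -p*log2(p) = 0.492575
H = 0.375000 + 0.500000 + 0.425992 + 0.484201 + 0.492575 = 2.277768

H = 2.2778 bits/symbol


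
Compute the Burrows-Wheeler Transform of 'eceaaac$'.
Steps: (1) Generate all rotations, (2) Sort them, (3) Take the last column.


Rotations (sorted):
  0: $eceaaac -> last char: c
  1: aaac$ece -> last char: e
  2: aac$ecea -> last char: a
  3: ac$eceaa -> last char: a
  4: c$eceaaa -> last char: a
  5: ceaaac$e -> last char: e
  6: eaaac$ec -> last char: c
  7: eceaaac$ -> last char: $


BWT = ceaaaec$


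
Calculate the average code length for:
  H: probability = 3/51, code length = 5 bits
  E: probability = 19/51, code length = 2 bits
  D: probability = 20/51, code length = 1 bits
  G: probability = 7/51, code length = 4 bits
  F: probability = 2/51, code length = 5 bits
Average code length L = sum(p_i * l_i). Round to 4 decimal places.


Weighted contributions p_i * l_i:
  H: (3/51) * 5 = 15/51
  E: (19/51) * 2 = 38/51
  D: (20/51) * 1 = 20/51
  G: (7/51) * 4 = 28/51
  F: (2/51) * 5 = 10/51
Sum = (15 + 38 + 20 + 28 + 10)/51 = 111/51

L = 111/51 = 2.1765 bits/symbol


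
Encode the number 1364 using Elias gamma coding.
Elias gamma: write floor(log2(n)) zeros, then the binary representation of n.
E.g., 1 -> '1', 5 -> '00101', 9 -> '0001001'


num_bits = floor(log2(1364)) + 1 = 11
leading_zeros = num_bits - 1 = 10
binary(1364) = 10101010100

Elias gamma(1364) = '0000000000' + '10101010100' = 000000000010101010100 (21 bits)


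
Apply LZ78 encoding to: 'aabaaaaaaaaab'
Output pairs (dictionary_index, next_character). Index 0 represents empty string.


LZ78 encoding steps:
Dictionary: {0: ''}
Step 1: w='' (idx 0), next='a' -> output (0, 'a'), add 'a' as idx 1
Step 2: w='a' (idx 1), next='b' -> output (1, 'b'), add 'ab' as idx 2
Step 3: w='a' (idx 1), next='a' -> output (1, 'a'), add 'aa' as idx 3
Step 4: w='aa' (idx 3), next='a' -> output (3, 'a'), add 'aaa' as idx 4
Step 5: w='aaa' (idx 4), next='a' -> output (4, 'a'), add 'aaaa' as idx 5
Step 6: w='' (idx 0), next='b' -> output (0, 'b'), add 'b' as idx 6


Encoded: [(0, 'a'), (1, 'b'), (1, 'a'), (3, 'a'), (4, 'a'), (0, 'b')]


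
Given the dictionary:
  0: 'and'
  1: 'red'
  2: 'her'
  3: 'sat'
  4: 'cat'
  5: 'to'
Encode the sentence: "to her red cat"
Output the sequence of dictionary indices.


Look up each word in the dictionary:
  'to' -> 5
  'her' -> 2
  'red' -> 1
  'cat' -> 4

Encoded: [5, 2, 1, 4]


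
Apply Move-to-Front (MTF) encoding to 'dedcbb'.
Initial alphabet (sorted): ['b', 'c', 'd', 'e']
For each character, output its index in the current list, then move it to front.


MTF encoding:
'd': index 2 in ['b', 'c', 'd', 'e'] -> ['d', 'b', 'c', 'e']
'e': index 3 in ['d', 'b', 'c', 'e'] -> ['e', 'd', 'b', 'c']
'd': index 1 in ['e', 'd', 'b', 'c'] -> ['d', 'e', 'b', 'c']
'c': index 3 in ['d', 'e', 'b', 'c'] -> ['c', 'd', 'e', 'b']
'b': index 3 in ['c', 'd', 'e', 'b'] -> ['b', 'c', 'd', 'e']
'b': index 0 in ['b', 'c', 'd', 'e'] -> ['b', 'c', 'd', 'e']


Output: [2, 3, 1, 3, 3, 0]


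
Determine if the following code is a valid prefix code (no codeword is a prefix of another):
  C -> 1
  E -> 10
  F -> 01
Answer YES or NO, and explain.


Checking each pair (does one codeword prefix another?):
  C='1' vs E='10': prefix -- VIOLATION

NO -- this is NOT a valid prefix code. C (1) is a prefix of E (10).


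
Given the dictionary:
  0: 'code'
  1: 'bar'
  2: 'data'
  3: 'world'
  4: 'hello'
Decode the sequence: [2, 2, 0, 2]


Look up each index in the dictionary:
  2 -> 'data'
  2 -> 'data'
  0 -> 'code'
  2 -> 'data'

Decoded: "data data code data"


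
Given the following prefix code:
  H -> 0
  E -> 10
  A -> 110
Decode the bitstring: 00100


Decoding step by step:
Bits 0 -> H
Bits 0 -> H
Bits 10 -> E
Bits 0 -> H


Decoded message: HHEH


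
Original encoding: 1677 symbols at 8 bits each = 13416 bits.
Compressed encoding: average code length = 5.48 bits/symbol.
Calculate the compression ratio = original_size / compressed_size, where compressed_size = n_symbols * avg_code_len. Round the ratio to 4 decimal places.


original_size = n_symbols * orig_bits = 1677 * 8 = 13416 bits
compressed_size = n_symbols * avg_code_len = 1677 * 5.48 = 9189.96 bits
ratio = original_size / compressed_size = 13416 / 9189.96 = 1.4599

Compression ratio = 1.4599


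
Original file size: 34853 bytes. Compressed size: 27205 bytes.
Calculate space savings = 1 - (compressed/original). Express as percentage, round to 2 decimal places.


ratio = compressed/original = 27205/34853 = 0.780564
savings = 1 - ratio = 1 - 0.780564 = 0.219436
as a percentage: 0.219436 * 100 = 21.94%

Space savings = 1 - 27205/34853 = 21.94%


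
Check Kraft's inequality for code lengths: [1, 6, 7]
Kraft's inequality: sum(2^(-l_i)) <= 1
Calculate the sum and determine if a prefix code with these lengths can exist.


Sum = 2^(-1) + 2^(-6) + 2^(-7)
    = 0.5 + 0.015625 + 0.0078125
    = 67/128 = 0.5234375
Since 0.5234375 <= 1, Kraft's inequality IS satisfied.
A prefix code with these lengths CAN exist.

Kraft sum = 0.5234375. Satisfied.


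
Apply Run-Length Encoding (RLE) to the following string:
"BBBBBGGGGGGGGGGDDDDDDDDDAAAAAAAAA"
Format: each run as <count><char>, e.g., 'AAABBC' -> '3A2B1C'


Scanning runs left to right:
  i=0: run of 'B' x 5 -> '5B'
  i=5: run of 'G' x 10 -> '10G'
  i=15: run of 'D' x 9 -> '9D'
  i=24: run of 'A' x 9 -> '9A'

RLE = 5B10G9D9A


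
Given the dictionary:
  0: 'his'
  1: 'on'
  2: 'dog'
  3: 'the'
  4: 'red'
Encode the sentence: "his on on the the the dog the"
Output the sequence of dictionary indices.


Look up each word in the dictionary:
  'his' -> 0
  'on' -> 1
  'on' -> 1
  'the' -> 3
  'the' -> 3
  'the' -> 3
  'dog' -> 2
  'the' -> 3

Encoded: [0, 1, 1, 3, 3, 3, 2, 3]


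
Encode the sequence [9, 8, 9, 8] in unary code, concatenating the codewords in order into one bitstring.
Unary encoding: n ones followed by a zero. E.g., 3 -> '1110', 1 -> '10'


Encode each number as n ones followed by a terminating 0:
  9 -> 1111111110 (10 bits)
  8 -> 111111110 (9 bits)
  9 -> 1111111110 (10 bits)
  8 -> 111111110 (9 bits)
Total length = 10 + 9 + 10 + 9 = 38 bits.

Unary([9, 8, 9, 8]) = 11111111101111111101111111110111111110 (38 bits)


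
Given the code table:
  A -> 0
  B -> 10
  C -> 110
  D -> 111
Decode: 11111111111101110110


Decoding:
111 -> D
111 -> D
111 -> D
111 -> D
0 -> A
111 -> D
0 -> A
110 -> C


Result: DDDDADAC


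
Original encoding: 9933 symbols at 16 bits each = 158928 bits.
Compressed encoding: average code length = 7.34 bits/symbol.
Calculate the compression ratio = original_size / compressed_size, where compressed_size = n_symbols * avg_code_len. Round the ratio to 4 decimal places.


original_size = n_symbols * orig_bits = 9933 * 16 = 158928 bits
compressed_size = n_symbols * avg_code_len = 9933 * 7.34 = 72908.22 bits
ratio = original_size / compressed_size = 158928 / 72908.22 = 2.1798

Compression ratio = 2.1798


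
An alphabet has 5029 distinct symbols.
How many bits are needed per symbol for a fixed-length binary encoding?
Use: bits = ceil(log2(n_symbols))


log2(5029) = 12.2961
Bracket: 2^12 = 4096 < 5029 <= 2^13 = 8192
So ceil(log2(5029)) = 13

bits = ceil(log2(5029)) = ceil(12.2961) = 13 bits


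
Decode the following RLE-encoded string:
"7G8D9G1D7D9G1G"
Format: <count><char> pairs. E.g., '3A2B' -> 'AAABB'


Expanding each <count><char> pair:
  7G -> 'GGGGGGG'
  8D -> 'DDDDDDDD'
  9G -> 'GGGGGGGGG'
  1D -> 'D'
  7D -> 'DDDDDDD'
  9G -> 'GGGGGGGGG'
  1G -> 'G'

Decoded = GGGGGGGDDDDDDDDGGGGGGGGGDDDDDDDDGGGGGGGGGG


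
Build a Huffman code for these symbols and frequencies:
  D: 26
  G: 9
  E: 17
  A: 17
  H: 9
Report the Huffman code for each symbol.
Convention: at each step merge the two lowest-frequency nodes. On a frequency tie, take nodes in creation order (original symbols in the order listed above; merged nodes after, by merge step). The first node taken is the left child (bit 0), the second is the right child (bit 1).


Huffman tree construction:
Step 1: Merge G(9) + H(9) = 18
Step 2: Merge E(17) + A(17) = 34
Step 3: Merge (G+H)(18) + D(26) = 44
Step 4: Merge (E+A)(34) + ((G+H)+D)(44) = 78
Read each symbol's code off the tree from the root (left child = 0, right child = 1).

Codes:
  D: 11 (length 2)
  G: 100 (length 3)
  E: 00 (length 2)
  A: 01 (length 2)
  H: 101 (length 3)
Average code length: 174/78 = 2.2308 bits/symbol


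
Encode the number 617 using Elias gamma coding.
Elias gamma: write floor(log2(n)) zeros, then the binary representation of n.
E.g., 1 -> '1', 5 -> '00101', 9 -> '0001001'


num_bits = floor(log2(617)) + 1 = 10
leading_zeros = num_bits - 1 = 9
binary(617) = 1001101001

Elias gamma(617) = '000000000' + '1001101001' = 0000000001001101001 (19 bits)


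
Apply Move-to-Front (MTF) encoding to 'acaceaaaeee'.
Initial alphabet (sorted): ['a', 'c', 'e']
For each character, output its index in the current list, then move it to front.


MTF encoding:
'a': index 0 in ['a', 'c', 'e'] -> ['a', 'c', 'e']
'c': index 1 in ['a', 'c', 'e'] -> ['c', 'a', 'e']
'a': index 1 in ['c', 'a', 'e'] -> ['a', 'c', 'e']
'c': index 1 in ['a', 'c', 'e'] -> ['c', 'a', 'e']
'e': index 2 in ['c', 'a', 'e'] -> ['e', 'c', 'a']
'a': index 2 in ['e', 'c', 'a'] -> ['a', 'e', 'c']
'a': index 0 in ['a', 'e', 'c'] -> ['a', 'e', 'c']
'a': index 0 in ['a', 'e', 'c'] -> ['a', 'e', 'c']
'e': index 1 in ['a', 'e', 'c'] -> ['e', 'a', 'c']
'e': index 0 in ['e', 'a', 'c'] -> ['e', 'a', 'c']
'e': index 0 in ['e', 'a', 'c'] -> ['e', 'a', 'c']


Output: [0, 1, 1, 1, 2, 2, 0, 0, 1, 0, 0]


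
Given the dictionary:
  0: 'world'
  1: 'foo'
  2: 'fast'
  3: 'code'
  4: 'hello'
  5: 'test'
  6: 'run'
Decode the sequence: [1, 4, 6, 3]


Look up each index in the dictionary:
  1 -> 'foo'
  4 -> 'hello'
  6 -> 'run'
  3 -> 'code'

Decoded: "foo hello run code"


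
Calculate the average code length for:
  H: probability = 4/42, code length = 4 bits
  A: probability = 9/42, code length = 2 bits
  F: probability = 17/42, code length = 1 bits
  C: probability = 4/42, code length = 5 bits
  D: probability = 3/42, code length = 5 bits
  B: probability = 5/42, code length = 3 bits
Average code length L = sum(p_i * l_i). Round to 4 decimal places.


Weighted contributions p_i * l_i:
  H: (4/42) * 4 = 16/42
  A: (9/42) * 2 = 18/42
  F: (17/42) * 1 = 17/42
  C: (4/42) * 5 = 20/42
  D: (3/42) * 5 = 15/42
  B: (5/42) * 3 = 15/42
Sum = (16 + 18 + 17 + 20 + 15 + 15)/42 = 101/42

L = 101/42 = 2.4048 bits/symbol


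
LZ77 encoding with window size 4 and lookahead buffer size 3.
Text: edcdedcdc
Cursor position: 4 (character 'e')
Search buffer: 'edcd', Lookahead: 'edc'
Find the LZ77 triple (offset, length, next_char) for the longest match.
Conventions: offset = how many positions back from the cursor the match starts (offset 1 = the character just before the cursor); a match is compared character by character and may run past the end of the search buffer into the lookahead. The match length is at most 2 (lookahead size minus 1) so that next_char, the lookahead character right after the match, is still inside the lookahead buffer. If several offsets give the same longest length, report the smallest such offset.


Try each offset into the search buffer:
  offset=1 (pos 3, char 'd'): match length 0
  offset=2 (pos 2, char 'c'): match length 0
  offset=3 (pos 1, char 'd'): match length 0
  offset=4 (pos 0, char 'e'): match length 2
Longest match has length 2 at offset 4.
next_char = character at position 4 + 2 = 6 -> 'c'

Best match: offset=4, length=2 (matching 'ed' starting at position 0)
LZ77 triple: (4, 2, 'c')


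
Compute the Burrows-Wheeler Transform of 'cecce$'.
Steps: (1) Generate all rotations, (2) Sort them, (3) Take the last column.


Rotations (sorted):
  0: $cecce -> last char: e
  1: cce$ce -> last char: e
  2: ce$cec -> last char: c
  3: cecce$ -> last char: $
  4: e$cecc -> last char: c
  5: ecce$c -> last char: c


BWT = eec$cc


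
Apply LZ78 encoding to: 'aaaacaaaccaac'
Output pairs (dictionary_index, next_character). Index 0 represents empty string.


LZ78 encoding steps:
Dictionary: {0: ''}
Step 1: w='' (idx 0), next='a' -> output (0, 'a'), add 'a' as idx 1
Step 2: w='a' (idx 1), next='a' -> output (1, 'a'), add 'aa' as idx 2
Step 3: w='a' (idx 1), next='c' -> output (1, 'c'), add 'ac' as idx 3
Step 4: w='aa' (idx 2), next='a' -> output (2, 'a'), add 'aaa' as idx 4
Step 5: w='' (idx 0), next='c' -> output (0, 'c'), add 'c' as idx 5
Step 6: w='c' (idx 5), next='a' -> output (5, 'a'), add 'ca' as idx 6
Step 7: w='ac' (idx 3), end of input -> output (3, '')


Encoded: [(0, 'a'), (1, 'a'), (1, 'c'), (2, 'a'), (0, 'c'), (5, 'a'), (3, '')]


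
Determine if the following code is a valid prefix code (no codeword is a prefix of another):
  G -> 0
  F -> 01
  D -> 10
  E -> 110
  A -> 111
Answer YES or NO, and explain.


Checking each pair (does one codeword prefix another?):
  G='0' vs F='01': prefix -- VIOLATION

NO -- this is NOT a valid prefix code. G (0) is a prefix of F (01).


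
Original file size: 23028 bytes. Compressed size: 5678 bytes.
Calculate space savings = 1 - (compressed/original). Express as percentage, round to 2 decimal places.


ratio = compressed/original = 5678/23028 = 0.246569
savings = 1 - ratio = 1 - 0.246569 = 0.753431
as a percentage: 0.753431 * 100 = 75.34%

Space savings = 1 - 5678/23028 = 75.34%


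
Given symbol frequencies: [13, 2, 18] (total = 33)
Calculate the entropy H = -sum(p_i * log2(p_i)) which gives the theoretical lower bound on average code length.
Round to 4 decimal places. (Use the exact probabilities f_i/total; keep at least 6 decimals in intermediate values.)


Per-symbol terms -p_i * log2(p_i) with p_i = f_i/33:
  p = 13/33 = 0.393939: log2(p) = -1.343954, -p*log2(p) = 0.529437
  p = 2/33 = 0.060606: log2(p) = -4.044394, -p*log2(p) = 0.245115
  p = 18/33 = 0.545455: log2(p) = -0.874469, -p*log2(p) = 0.476983
H = 0.529437 + 0.245115 + 0.476983 = 1.251535

H = 1.2515 bits/symbol


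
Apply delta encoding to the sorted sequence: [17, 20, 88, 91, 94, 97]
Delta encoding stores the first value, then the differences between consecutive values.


First value: 17
Deltas:
  20 - 17 = 3
  88 - 20 = 68
  91 - 88 = 3
  94 - 91 = 3
  97 - 94 = 3


Delta encoded: [17, 3, 68, 3, 3, 3]


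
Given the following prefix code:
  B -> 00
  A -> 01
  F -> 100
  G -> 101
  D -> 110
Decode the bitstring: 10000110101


Decoding step by step:
Bits 100 -> F
Bits 00 -> B
Bits 110 -> D
Bits 101 -> G


Decoded message: FBDG


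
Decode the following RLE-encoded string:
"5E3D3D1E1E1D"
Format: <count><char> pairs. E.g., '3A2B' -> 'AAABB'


Expanding each <count><char> pair:
  5E -> 'EEEEE'
  3D -> 'DDD'
  3D -> 'DDD'
  1E -> 'E'
  1E -> 'E'
  1D -> 'D'

Decoded = EEEEEDDDDDDEED


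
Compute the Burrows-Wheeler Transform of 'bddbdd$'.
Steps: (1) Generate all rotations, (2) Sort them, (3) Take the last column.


Rotations (sorted):
  0: $bddbdd -> last char: d
  1: bdd$bdd -> last char: d
  2: bddbdd$ -> last char: $
  3: d$bddbd -> last char: d
  4: dbdd$bd -> last char: d
  5: dd$bddb -> last char: b
  6: ddbdd$b -> last char: b


BWT = dd$ddbb


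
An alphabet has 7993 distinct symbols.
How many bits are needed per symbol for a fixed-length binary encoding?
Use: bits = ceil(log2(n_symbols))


log2(7993) = 12.9645
Bracket: 2^12 = 4096 < 7993 <= 2^13 = 8192
So ceil(log2(7993)) = 13

bits = ceil(log2(7993)) = ceil(12.9645) = 13 bits


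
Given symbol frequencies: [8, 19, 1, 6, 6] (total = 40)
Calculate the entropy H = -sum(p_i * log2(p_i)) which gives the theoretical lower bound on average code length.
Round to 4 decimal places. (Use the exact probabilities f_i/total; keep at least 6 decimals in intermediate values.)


Per-symbol terms -p_i * log2(p_i) with p_i = f_i/40:
  p = 8/40 = 0.200000: log2(p) = -2.321928, -p*log2(p) = 0.464386
  p = 19/40 = 0.475000: log2(p) = -1.074001, -p*log2(p) = 0.510150
  p = 1/40 = 0.025000: log2(p) = -5.321928, -p*log2(p) = 0.133048
  p = 6/40 = 0.150000: log2(p) = -2.736966, -p*log2(p) = 0.410545
  p = 6/40 = 0.150000: log2(p) = -2.736966, -p*log2(p) = 0.410545
H = 0.464386 + 0.510150 + 0.133048 + 0.410545 + 0.410545 = 1.928674

H = 1.9287 bits/symbol


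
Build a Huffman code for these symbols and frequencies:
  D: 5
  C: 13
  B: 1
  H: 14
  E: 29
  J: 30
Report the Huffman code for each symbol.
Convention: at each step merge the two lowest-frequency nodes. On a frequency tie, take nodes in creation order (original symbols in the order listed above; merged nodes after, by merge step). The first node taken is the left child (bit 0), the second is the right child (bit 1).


Huffman tree construction:
Step 1: Merge B(1) + D(5) = 6
Step 2: Merge (B+D)(6) + C(13) = 19
Step 3: Merge H(14) + ((B+D)+C)(19) = 33
Step 4: Merge E(29) + J(30) = 59
Step 5: Merge (H+((B+D)+C))(33) + (E+J)(59) = 92
Read each symbol's code off the tree from the root (left child = 0, right child = 1).

Codes:
  D: 0101 (length 4)
  C: 011 (length 3)
  B: 0100 (length 4)
  H: 00 (length 2)
  E: 10 (length 2)
  J: 11 (length 2)
Average code length: 209/92 = 2.2717 bits/symbol


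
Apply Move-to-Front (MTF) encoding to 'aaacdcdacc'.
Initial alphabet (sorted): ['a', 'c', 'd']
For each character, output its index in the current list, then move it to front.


MTF encoding:
'a': index 0 in ['a', 'c', 'd'] -> ['a', 'c', 'd']
'a': index 0 in ['a', 'c', 'd'] -> ['a', 'c', 'd']
'a': index 0 in ['a', 'c', 'd'] -> ['a', 'c', 'd']
'c': index 1 in ['a', 'c', 'd'] -> ['c', 'a', 'd']
'd': index 2 in ['c', 'a', 'd'] -> ['d', 'c', 'a']
'c': index 1 in ['d', 'c', 'a'] -> ['c', 'd', 'a']
'd': index 1 in ['c', 'd', 'a'] -> ['d', 'c', 'a']
'a': index 2 in ['d', 'c', 'a'] -> ['a', 'd', 'c']
'c': index 2 in ['a', 'd', 'c'] -> ['c', 'a', 'd']
'c': index 0 in ['c', 'a', 'd'] -> ['c', 'a', 'd']


Output: [0, 0, 0, 1, 2, 1, 1, 2, 2, 0]


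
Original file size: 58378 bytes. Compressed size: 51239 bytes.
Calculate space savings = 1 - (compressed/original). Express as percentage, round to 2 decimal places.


ratio = compressed/original = 51239/58378 = 0.877711
savings = 1 - ratio = 1 - 0.877711 = 0.122289
as a percentage: 0.122289 * 100 = 12.23%

Space savings = 1 - 51239/58378 = 12.23%


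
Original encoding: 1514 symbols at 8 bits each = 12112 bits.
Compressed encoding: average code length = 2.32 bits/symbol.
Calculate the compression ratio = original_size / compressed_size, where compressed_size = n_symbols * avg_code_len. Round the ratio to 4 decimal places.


original_size = n_symbols * orig_bits = 1514 * 8 = 12112 bits
compressed_size = n_symbols * avg_code_len = 1514 * 2.32 = 3512.48 bits
ratio = original_size / compressed_size = 12112 / 3512.48 = 3.4483

Compression ratio = 3.4483


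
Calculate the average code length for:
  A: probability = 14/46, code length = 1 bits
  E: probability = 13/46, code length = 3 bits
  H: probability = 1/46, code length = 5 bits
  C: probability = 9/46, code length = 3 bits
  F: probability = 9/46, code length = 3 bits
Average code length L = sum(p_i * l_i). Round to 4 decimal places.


Weighted contributions p_i * l_i:
  A: (14/46) * 1 = 14/46
  E: (13/46) * 3 = 39/46
  H: (1/46) * 5 = 5/46
  C: (9/46) * 3 = 27/46
  F: (9/46) * 3 = 27/46
Sum = (14 + 39 + 5 + 27 + 27)/46 = 112/46

L = 112/46 = 2.4348 bits/symbol


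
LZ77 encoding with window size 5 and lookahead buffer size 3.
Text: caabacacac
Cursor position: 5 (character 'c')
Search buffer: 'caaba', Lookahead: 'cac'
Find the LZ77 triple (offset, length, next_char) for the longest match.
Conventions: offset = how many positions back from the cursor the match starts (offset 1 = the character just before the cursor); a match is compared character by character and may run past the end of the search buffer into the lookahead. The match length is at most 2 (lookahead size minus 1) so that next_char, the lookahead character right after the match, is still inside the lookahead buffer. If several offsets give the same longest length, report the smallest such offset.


Try each offset into the search buffer:
  offset=1 (pos 4, char 'a'): match length 0
  offset=2 (pos 3, char 'b'): match length 0
  offset=3 (pos 2, char 'a'): match length 0
  offset=4 (pos 1, char 'a'): match length 0
  offset=5 (pos 0, char 'c'): match length 2
Longest match has length 2 at offset 5.
next_char = character at position 5 + 2 = 7 -> 'c'

Best match: offset=5, length=2 (matching 'ca' starting at position 0)
LZ77 triple: (5, 2, 'c')


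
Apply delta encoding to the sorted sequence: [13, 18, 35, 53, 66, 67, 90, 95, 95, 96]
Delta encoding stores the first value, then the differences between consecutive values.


First value: 13
Deltas:
  18 - 13 = 5
  35 - 18 = 17
  53 - 35 = 18
  66 - 53 = 13
  67 - 66 = 1
  90 - 67 = 23
  95 - 90 = 5
  95 - 95 = 0
  96 - 95 = 1


Delta encoded: [13, 5, 17, 18, 13, 1, 23, 5, 0, 1]


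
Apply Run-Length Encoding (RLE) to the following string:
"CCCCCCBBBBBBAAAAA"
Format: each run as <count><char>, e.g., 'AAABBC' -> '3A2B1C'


Scanning runs left to right:
  i=0: run of 'C' x 6 -> '6C'
  i=6: run of 'B' x 6 -> '6B'
  i=12: run of 'A' x 5 -> '5A'

RLE = 6C6B5A


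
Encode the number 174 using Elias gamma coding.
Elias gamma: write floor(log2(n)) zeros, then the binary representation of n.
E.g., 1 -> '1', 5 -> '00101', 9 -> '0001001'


num_bits = floor(log2(174)) + 1 = 8
leading_zeros = num_bits - 1 = 7
binary(174) = 10101110

Elias gamma(174) = '0000000' + '10101110' = 000000010101110 (15 bits)


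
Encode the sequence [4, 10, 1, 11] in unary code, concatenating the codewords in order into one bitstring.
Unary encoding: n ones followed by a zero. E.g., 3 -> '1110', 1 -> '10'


Encode each number as n ones followed by a terminating 0:
  4 -> 11110 (5 bits)
  10 -> 11111111110 (11 bits)
  1 -> 10 (2 bits)
  11 -> 111111111110 (12 bits)
Total length = 5 + 11 + 2 + 12 = 30 bits.

Unary([4, 10, 1, 11]) = 111101111111111010111111111110 (30 bits)


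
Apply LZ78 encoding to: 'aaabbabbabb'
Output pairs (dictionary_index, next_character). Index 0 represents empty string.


LZ78 encoding steps:
Dictionary: {0: ''}
Step 1: w='' (idx 0), next='a' -> output (0, 'a'), add 'a' as idx 1
Step 2: w='a' (idx 1), next='a' -> output (1, 'a'), add 'aa' as idx 2
Step 3: w='' (idx 0), next='b' -> output (0, 'b'), add 'b' as idx 3
Step 4: w='b' (idx 3), next='a' -> output (3, 'a'), add 'ba' as idx 4
Step 5: w='b' (idx 3), next='b' -> output (3, 'b'), add 'bb' as idx 5
Step 6: w='a' (idx 1), next='b' -> output (1, 'b'), add 'ab' as idx 6
Step 7: w='b' (idx 3), end of input -> output (3, '')


Encoded: [(0, 'a'), (1, 'a'), (0, 'b'), (3, 'a'), (3, 'b'), (1, 'b'), (3, '')]


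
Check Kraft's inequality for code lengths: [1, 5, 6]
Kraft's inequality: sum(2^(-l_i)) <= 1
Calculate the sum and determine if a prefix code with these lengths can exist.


Sum = 2^(-1) + 2^(-5) + 2^(-6)
    = 0.5 + 0.03125 + 0.015625
    = 35/64 = 0.546875
Since 0.546875 <= 1, Kraft's inequality IS satisfied.
A prefix code with these lengths CAN exist.

Kraft sum = 0.546875. Satisfied.


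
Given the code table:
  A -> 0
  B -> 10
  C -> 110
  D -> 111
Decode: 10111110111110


Decoding:
10 -> B
111 -> D
110 -> C
111 -> D
110 -> C


Result: BDCDC


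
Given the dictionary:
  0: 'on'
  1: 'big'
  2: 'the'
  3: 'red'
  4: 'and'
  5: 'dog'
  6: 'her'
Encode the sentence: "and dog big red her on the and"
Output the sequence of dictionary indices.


Look up each word in the dictionary:
  'and' -> 4
  'dog' -> 5
  'big' -> 1
  'red' -> 3
  'her' -> 6
  'on' -> 0
  'the' -> 2
  'and' -> 4

Encoded: [4, 5, 1, 3, 6, 0, 2, 4]


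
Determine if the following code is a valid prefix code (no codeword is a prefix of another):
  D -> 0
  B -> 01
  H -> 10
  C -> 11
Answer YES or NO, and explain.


Checking each pair (does one codeword prefix another?):
  D='0' vs B='01': prefix -- VIOLATION

NO -- this is NOT a valid prefix code. D (0) is a prefix of B (01).


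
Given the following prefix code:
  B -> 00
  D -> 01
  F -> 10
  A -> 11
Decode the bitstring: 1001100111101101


Decoding step by step:
Bits 10 -> F
Bits 01 -> D
Bits 10 -> F
Bits 01 -> D
Bits 11 -> A
Bits 10 -> F
Bits 11 -> A
Bits 01 -> D


Decoded message: FDFDAFAD


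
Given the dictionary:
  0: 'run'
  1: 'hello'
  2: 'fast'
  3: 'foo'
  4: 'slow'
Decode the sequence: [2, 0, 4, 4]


Look up each index in the dictionary:
  2 -> 'fast'
  0 -> 'run'
  4 -> 'slow'
  4 -> 'slow'

Decoded: "fast run slow slow"


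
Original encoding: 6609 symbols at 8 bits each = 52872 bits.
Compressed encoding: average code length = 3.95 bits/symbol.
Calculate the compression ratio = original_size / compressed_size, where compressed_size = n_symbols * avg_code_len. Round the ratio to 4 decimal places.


original_size = n_symbols * orig_bits = 6609 * 8 = 52872 bits
compressed_size = n_symbols * avg_code_len = 6609 * 3.95 = 26105.55 bits
ratio = original_size / compressed_size = 52872 / 26105.55 = 2.0253

Compression ratio = 2.0253


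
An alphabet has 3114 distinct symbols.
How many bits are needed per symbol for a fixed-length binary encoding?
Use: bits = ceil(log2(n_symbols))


log2(3114) = 11.6046
Bracket: 2^11 = 2048 < 3114 <= 2^12 = 4096
So ceil(log2(3114)) = 12

bits = ceil(log2(3114)) = ceil(11.6046) = 12 bits


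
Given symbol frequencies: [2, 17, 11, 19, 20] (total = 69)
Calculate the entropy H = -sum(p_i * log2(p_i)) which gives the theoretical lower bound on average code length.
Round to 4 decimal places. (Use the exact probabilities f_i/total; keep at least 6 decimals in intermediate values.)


Per-symbol terms -p_i * log2(p_i) with p_i = f_i/69:
  p = 2/69 = 0.028986: log2(p) = -5.108524, -p*log2(p) = 0.148073
  p = 17/69 = 0.246377: log2(p) = -2.021062, -p*log2(p) = 0.497943
  p = 11/69 = 0.159420: log2(p) = -2.649093, -p*log2(p) = 0.422319
  p = 19/69 = 0.275362: log2(p) = -1.860597, -p*log2(p) = 0.512338
  p = 20/69 = 0.289855: log2(p) = -1.786596, -p*log2(p) = 0.517854
H = 0.148073 + 0.497943 + 0.422319 + 0.512338 + 0.517854 = 2.098527

H = 2.0985 bits/symbol


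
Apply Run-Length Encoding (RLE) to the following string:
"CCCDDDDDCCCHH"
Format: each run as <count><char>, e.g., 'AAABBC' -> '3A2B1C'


Scanning runs left to right:
  i=0: run of 'C' x 3 -> '3C'
  i=3: run of 'D' x 5 -> '5D'
  i=8: run of 'C' x 3 -> '3C'
  i=11: run of 'H' x 2 -> '2H'

RLE = 3C5D3C2H


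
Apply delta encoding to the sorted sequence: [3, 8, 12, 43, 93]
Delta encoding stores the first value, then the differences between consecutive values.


First value: 3
Deltas:
  8 - 3 = 5
  12 - 8 = 4
  43 - 12 = 31
  93 - 43 = 50


Delta encoded: [3, 5, 4, 31, 50]


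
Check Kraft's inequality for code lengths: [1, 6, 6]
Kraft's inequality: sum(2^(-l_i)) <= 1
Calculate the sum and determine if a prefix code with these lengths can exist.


Sum = 2^(-1) + 2^(-6) + 2^(-6)
    = 0.5 + 0.015625 + 0.015625
    = 34/64 = 0.53125
Since 0.53125 <= 1, Kraft's inequality IS satisfied.
A prefix code with these lengths CAN exist.

Kraft sum = 0.53125. Satisfied.


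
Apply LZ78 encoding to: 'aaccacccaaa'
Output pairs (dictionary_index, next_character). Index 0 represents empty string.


LZ78 encoding steps:
Dictionary: {0: ''}
Step 1: w='' (idx 0), next='a' -> output (0, 'a'), add 'a' as idx 1
Step 2: w='a' (idx 1), next='c' -> output (1, 'c'), add 'ac' as idx 2
Step 3: w='' (idx 0), next='c' -> output (0, 'c'), add 'c' as idx 3
Step 4: w='ac' (idx 2), next='c' -> output (2, 'c'), add 'acc' as idx 4
Step 5: w='c' (idx 3), next='a' -> output (3, 'a'), add 'ca' as idx 5
Step 6: w='a' (idx 1), next='a' -> output (1, 'a'), add 'aa' as idx 6


Encoded: [(0, 'a'), (1, 'c'), (0, 'c'), (2, 'c'), (3, 'a'), (1, 'a')]


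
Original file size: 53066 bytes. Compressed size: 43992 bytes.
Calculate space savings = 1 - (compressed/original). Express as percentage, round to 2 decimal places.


ratio = compressed/original = 43992/53066 = 0.829005
savings = 1 - ratio = 1 - 0.829005 = 0.170995
as a percentage: 0.170995 * 100 = 17.1%

Space savings = 1 - 43992/53066 = 17.1%


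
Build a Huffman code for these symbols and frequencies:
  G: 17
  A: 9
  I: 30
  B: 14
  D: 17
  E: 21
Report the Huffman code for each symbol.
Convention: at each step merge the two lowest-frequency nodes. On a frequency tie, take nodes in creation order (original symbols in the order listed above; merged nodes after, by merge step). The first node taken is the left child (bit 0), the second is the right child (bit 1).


Huffman tree construction:
Step 1: Merge A(9) + B(14) = 23
Step 2: Merge G(17) + D(17) = 34
Step 3: Merge E(21) + (A+B)(23) = 44
Step 4: Merge I(30) + (G+D)(34) = 64
Step 5: Merge (E+(A+B))(44) + (I+(G+D))(64) = 108
Read each symbol's code off the tree from the root (left child = 0, right child = 1).

Codes:
  G: 110 (length 3)
  A: 010 (length 3)
  I: 10 (length 2)
  B: 011 (length 3)
  D: 111 (length 3)
  E: 00 (length 2)
Average code length: 273/108 = 2.5278 bits/symbol


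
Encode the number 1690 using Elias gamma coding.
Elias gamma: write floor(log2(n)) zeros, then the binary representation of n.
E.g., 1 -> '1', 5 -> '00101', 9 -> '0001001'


num_bits = floor(log2(1690)) + 1 = 11
leading_zeros = num_bits - 1 = 10
binary(1690) = 11010011010

Elias gamma(1690) = '0000000000' + '11010011010' = 000000000011010011010 (21 bits)


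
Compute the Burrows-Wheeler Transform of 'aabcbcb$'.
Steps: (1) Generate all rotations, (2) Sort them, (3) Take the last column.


Rotations (sorted):
  0: $aabcbcb -> last char: b
  1: aabcbcb$ -> last char: $
  2: abcbcb$a -> last char: a
  3: b$aabcbc -> last char: c
  4: bcb$aabc -> last char: c
  5: bcbcb$aa -> last char: a
  6: cb$aabcb -> last char: b
  7: cbcb$aab -> last char: b


BWT = b$accabb


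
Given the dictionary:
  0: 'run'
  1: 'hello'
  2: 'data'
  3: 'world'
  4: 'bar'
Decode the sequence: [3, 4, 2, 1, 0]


Look up each index in the dictionary:
  3 -> 'world'
  4 -> 'bar'
  2 -> 'data'
  1 -> 'hello'
  0 -> 'run'

Decoded: "world bar data hello run"


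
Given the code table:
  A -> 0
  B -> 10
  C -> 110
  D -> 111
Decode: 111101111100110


Decoding:
111 -> D
10 -> B
111 -> D
110 -> C
0 -> A
110 -> C


Result: DBDCAC


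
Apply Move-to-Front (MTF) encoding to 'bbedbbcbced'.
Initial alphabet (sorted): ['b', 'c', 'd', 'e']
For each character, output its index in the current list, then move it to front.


MTF encoding:
'b': index 0 in ['b', 'c', 'd', 'e'] -> ['b', 'c', 'd', 'e']
'b': index 0 in ['b', 'c', 'd', 'e'] -> ['b', 'c', 'd', 'e']
'e': index 3 in ['b', 'c', 'd', 'e'] -> ['e', 'b', 'c', 'd']
'd': index 3 in ['e', 'b', 'c', 'd'] -> ['d', 'e', 'b', 'c']
'b': index 2 in ['d', 'e', 'b', 'c'] -> ['b', 'd', 'e', 'c']
'b': index 0 in ['b', 'd', 'e', 'c'] -> ['b', 'd', 'e', 'c']
'c': index 3 in ['b', 'd', 'e', 'c'] -> ['c', 'b', 'd', 'e']
'b': index 1 in ['c', 'b', 'd', 'e'] -> ['b', 'c', 'd', 'e']
'c': index 1 in ['b', 'c', 'd', 'e'] -> ['c', 'b', 'd', 'e']
'e': index 3 in ['c', 'b', 'd', 'e'] -> ['e', 'c', 'b', 'd']
'd': index 3 in ['e', 'c', 'b', 'd'] -> ['d', 'e', 'c', 'b']


Output: [0, 0, 3, 3, 2, 0, 3, 1, 1, 3, 3]


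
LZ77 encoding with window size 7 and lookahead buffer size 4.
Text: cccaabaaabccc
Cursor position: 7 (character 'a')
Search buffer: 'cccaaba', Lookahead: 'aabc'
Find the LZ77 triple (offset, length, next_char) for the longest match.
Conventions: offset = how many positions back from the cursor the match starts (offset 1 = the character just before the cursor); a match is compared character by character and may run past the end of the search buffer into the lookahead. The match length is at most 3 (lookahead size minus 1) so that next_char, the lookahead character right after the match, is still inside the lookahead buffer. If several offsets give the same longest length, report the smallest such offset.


Try each offset into the search buffer:
  offset=1 (pos 6, char 'a'): match length 2
  offset=2 (pos 5, char 'b'): match length 0
  offset=3 (pos 4, char 'a'): match length 1
  offset=4 (pos 3, char 'a'): match length 3
  offset=5 (pos 2, char 'c'): match length 0
  offset=6 (pos 1, char 'c'): match length 0
  offset=7 (pos 0, char 'c'): match length 0
Longest match has length 3 at offset 4.
next_char = character at position 7 + 3 = 10 -> 'c'

Best match: offset=4, length=3 (matching 'aab' starting at position 3)
LZ77 triple: (4, 3, 'c')


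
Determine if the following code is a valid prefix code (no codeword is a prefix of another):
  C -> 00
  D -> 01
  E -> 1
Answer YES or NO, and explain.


Checking each pair (does one codeword prefix another?):
  C='00' vs D='01': no prefix
  C='00' vs E='1': no prefix
  D='01' vs C='00': no prefix
  D='01' vs E='1': no prefix
  E='1' vs C='00': no prefix
  E='1' vs D='01': no prefix
No violation found over all pairs.

YES -- this is a valid prefix code. No codeword is a prefix of any other codeword.


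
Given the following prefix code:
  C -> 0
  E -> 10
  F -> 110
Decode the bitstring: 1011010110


Decoding step by step:
Bits 10 -> E
Bits 110 -> F
Bits 10 -> E
Bits 110 -> F


Decoded message: EFEF


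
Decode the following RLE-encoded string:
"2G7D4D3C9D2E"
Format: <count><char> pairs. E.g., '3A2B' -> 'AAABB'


Expanding each <count><char> pair:
  2G -> 'GG'
  7D -> 'DDDDDDD'
  4D -> 'DDDD'
  3C -> 'CCC'
  9D -> 'DDDDDDDDD'
  2E -> 'EE'

Decoded = GGDDDDDDDDDDDCCCDDDDDDDDDEE


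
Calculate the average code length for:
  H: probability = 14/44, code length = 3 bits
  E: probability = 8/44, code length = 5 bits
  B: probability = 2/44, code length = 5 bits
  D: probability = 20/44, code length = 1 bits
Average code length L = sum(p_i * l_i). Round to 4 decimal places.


Weighted contributions p_i * l_i:
  H: (14/44) * 3 = 42/44
  E: (8/44) * 5 = 40/44
  B: (2/44) * 5 = 10/44
  D: (20/44) * 1 = 20/44
Sum = (42 + 40 + 10 + 20)/44 = 112/44

L = 112/44 = 2.5455 bits/symbol


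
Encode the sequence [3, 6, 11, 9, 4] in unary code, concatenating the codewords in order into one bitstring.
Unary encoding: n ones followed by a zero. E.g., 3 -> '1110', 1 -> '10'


Encode each number as n ones followed by a terminating 0:
  3 -> 1110 (4 bits)
  6 -> 1111110 (7 bits)
  11 -> 111111111110 (12 bits)
  9 -> 1111111110 (10 bits)
  4 -> 11110 (5 bits)
Total length = 4 + 7 + 12 + 10 + 5 = 38 bits.

Unary([3, 6, 11, 9, 4]) = 11101111110111111111110111111111011110 (38 bits)


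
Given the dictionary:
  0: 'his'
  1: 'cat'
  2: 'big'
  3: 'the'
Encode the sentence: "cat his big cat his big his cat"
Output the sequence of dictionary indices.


Look up each word in the dictionary:
  'cat' -> 1
  'his' -> 0
  'big' -> 2
  'cat' -> 1
  'his' -> 0
  'big' -> 2
  'his' -> 0
  'cat' -> 1

Encoded: [1, 0, 2, 1, 0, 2, 0, 1]


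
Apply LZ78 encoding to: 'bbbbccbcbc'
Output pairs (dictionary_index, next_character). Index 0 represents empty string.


LZ78 encoding steps:
Dictionary: {0: ''}
Step 1: w='' (idx 0), next='b' -> output (0, 'b'), add 'b' as idx 1
Step 2: w='b' (idx 1), next='b' -> output (1, 'b'), add 'bb' as idx 2
Step 3: w='b' (idx 1), next='c' -> output (1, 'c'), add 'bc' as idx 3
Step 4: w='' (idx 0), next='c' -> output (0, 'c'), add 'c' as idx 4
Step 5: w='bc' (idx 3), next='b' -> output (3, 'b'), add 'bcb' as idx 5
Step 6: w='c' (idx 4), end of input -> output (4, '')


Encoded: [(0, 'b'), (1, 'b'), (1, 'c'), (0, 'c'), (3, 'b'), (4, '')]


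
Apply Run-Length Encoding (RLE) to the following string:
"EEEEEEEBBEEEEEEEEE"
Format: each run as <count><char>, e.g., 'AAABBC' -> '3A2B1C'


Scanning runs left to right:
  i=0: run of 'E' x 7 -> '7E'
  i=7: run of 'B' x 2 -> '2B'
  i=9: run of 'E' x 9 -> '9E'

RLE = 7E2B9E


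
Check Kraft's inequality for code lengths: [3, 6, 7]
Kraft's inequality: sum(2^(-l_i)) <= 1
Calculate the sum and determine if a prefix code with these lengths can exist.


Sum = 2^(-3) + 2^(-6) + 2^(-7)
    = 0.125 + 0.015625 + 0.0078125
    = 19/128 = 0.1484375
Since 0.1484375 <= 1, Kraft's inequality IS satisfied.
A prefix code with these lengths CAN exist.

Kraft sum = 0.1484375. Satisfied.


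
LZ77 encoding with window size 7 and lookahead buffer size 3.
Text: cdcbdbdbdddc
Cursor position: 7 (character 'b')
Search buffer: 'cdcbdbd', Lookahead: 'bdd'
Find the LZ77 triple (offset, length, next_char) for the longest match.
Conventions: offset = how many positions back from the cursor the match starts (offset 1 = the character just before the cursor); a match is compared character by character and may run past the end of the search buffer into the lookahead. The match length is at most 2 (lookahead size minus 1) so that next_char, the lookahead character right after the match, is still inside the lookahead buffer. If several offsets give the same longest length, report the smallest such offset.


Try each offset into the search buffer:
  offset=1 (pos 6, char 'd'): match length 0
  offset=2 (pos 5, char 'b'): match length 2
  offset=3 (pos 4, char 'd'): match length 0
  offset=4 (pos 3, char 'b'): match length 2
  offset=5 (pos 2, char 'c'): match length 0
  offset=6 (pos 1, char 'd'): match length 0
  offset=7 (pos 0, char 'c'): match length 0
Longest match has length 2, found at offsets 2, 4; take the smallest, offset 2.
next_char = character at position 7 + 2 = 9 -> 'd'

Best match: offset=2, length=2 (matching 'bd' starting at position 5)
LZ77 triple: (2, 2, 'd')
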